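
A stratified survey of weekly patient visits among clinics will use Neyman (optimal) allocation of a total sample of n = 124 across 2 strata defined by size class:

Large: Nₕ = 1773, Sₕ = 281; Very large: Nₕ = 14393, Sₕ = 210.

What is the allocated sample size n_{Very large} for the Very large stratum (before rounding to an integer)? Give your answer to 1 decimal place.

Neyman allocation: nₕ = n·NₕSₕ / Σⱼ NⱼSⱼ.
Σ NⱼSⱼ = 1773·281 + 14393·210 = 3.520743 × 10^6.
n_{Very large} = 124·14393·210 / (3.520743 × 10^6) = 106.5.

106.5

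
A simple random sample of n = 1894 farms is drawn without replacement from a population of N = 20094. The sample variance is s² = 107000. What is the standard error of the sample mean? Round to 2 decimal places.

Under SRS without replacement, Var(ȳ) = (1 − f)·s²/n with f = n/N = 1894/20094 = 0.09425699.
Var(ȳ) = (1 − 0.09425699)·107000/1894 = 0.90574301·56.494192 = 51.16922.
SE(ȳ) = √(51.16922) = 7.15.

7.15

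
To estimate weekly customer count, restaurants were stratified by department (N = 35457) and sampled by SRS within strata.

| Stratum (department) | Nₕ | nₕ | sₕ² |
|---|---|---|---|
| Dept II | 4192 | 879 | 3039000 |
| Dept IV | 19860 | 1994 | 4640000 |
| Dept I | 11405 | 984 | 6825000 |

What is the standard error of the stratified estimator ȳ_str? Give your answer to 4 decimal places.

36.7511

Var(ȳ_str) = Σₕ Wₕ²(1 − fₕ)sₕ²/nₕ with Wₕ = Nₕ/N, N = 35457.
Dept II: Wₕ = 0.11822771; term = 0.11822771²·(1 − 0.20968511)·3039000/879 = 38.192717.
Dept IV: Wₕ = 0.56011507; term = 0.56011507²·(1 − 0.10040282)·4640000/1994 = 656.74296.
Dept I: Wₕ = 0.32165722; term = 0.32165722²·(1 − 0.08627795)·6825000/984 = 655.70466.
Sum = 1350.6403.
SE = √(1350.6403) = 36.7511.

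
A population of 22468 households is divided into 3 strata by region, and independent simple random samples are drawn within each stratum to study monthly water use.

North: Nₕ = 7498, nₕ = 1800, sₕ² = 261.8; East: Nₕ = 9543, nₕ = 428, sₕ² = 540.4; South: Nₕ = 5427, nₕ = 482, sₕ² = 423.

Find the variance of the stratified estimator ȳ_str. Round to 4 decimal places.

Var(ȳ_str) = Σₕ Wₕ²(1 − fₕ)sₕ²/nₕ with Wₕ = Nₕ/N, N = 22468.
North: Wₕ = 0.33371907; term = 0.33371907²·(1 − 0.24006402)·261.8/1800 = 0.01230938.
East: Wₕ = 0.42473740; term = 0.42473740²·(1 − 0.04484963)·540.4/428 = 0.21756265.
South: Wₕ = 0.24154353; term = 0.24154353²·(1 − 0.08881518)·423/482 = 0.046654186.
Sum = 0.27652622.

0.2765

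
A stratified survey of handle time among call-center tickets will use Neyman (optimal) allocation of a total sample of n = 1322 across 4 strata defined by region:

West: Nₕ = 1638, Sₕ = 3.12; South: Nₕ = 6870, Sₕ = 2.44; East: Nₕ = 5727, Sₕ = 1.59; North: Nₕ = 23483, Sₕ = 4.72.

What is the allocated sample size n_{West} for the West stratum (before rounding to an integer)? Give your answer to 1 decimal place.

Neyman allocation: nₕ = n·NₕSₕ / Σⱼ NⱼSⱼ.
Σ NⱼSⱼ = 1638·3.12 + 6870·2.44 + 5727·1.59 + 23483·4.72 = 141819.05.
n_{West} = 1322·1638·3.12 / 141819.05 = 47.6.

47.6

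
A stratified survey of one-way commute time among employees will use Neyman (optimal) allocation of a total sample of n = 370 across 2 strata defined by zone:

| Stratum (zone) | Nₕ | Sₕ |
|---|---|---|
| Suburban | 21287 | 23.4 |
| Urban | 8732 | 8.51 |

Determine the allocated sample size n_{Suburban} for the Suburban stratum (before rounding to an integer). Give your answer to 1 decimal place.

322.0

Neyman allocation: nₕ = n·NₕSₕ / Σⱼ NⱼSⱼ.
Σ NⱼSⱼ = 21287·23.4 + 8732·8.51 = 572425.12.
n_{Suburban} = 370·21287·23.4 / 572425.12 = 322.0.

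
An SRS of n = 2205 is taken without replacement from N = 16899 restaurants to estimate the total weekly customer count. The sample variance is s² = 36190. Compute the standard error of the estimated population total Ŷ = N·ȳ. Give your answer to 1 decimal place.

Var(Ŷ) = N²·Var(ȳ) = N²·(1 − n/N)·s²/n.
f = 2205/16899 = 0.13048109; Var(ȳ) = 0.86951891·36190/2205 = 14.271152.
Var(Ŷ) = 16899² · 14.271152 = 4.0755014 × 10^9.
SE(Ŷ) = √(4.0755014 × 10^9) = 63839.7.

63839.7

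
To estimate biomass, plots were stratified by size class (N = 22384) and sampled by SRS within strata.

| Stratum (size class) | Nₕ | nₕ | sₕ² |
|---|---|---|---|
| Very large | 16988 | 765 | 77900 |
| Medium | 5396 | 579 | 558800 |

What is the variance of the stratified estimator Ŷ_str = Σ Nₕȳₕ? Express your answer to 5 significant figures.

Var(Ŷ_str) = Σₕ Nₕ²(1 − fₕ)sₕ²/nₕ.
Very large: 16988²·(1 − 765/16988)·77900/765 = 2.8063992 × 10^10.
Medium: 5396²·(1 − 579/5396)·558800/579 = 2.5085711 × 10^10.
Sum = 5.3149703 × 10^10.

5.3150 × 10^10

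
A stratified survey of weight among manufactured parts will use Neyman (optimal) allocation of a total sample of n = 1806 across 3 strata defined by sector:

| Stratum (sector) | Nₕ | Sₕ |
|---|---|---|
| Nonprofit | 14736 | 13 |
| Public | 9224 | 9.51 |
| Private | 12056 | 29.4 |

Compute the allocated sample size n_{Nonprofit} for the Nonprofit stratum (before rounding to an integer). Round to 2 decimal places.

545.93

Neyman allocation: nₕ = n·NₕSₕ / Σⱼ NⱼSⱼ.
Σ NⱼSⱼ = 14736·13 + 9224·9.51 + 12056·29.4 = 633734.64.
n_{Nonprofit} = 1806·14736·13 / 633734.64 = 545.93.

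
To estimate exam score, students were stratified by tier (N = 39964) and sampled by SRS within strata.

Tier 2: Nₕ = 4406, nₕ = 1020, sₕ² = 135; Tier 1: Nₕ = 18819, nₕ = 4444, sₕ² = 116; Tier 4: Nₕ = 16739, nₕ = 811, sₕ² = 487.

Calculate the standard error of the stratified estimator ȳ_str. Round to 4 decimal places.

Var(ȳ_str) = Σₕ Wₕ²(1 − fₕ)sₕ²/nₕ with Wₕ = Nₕ/N, N = 39964.
Tier 2: Wₕ = 0.11024922; term = 0.11024922²·(1 − 0.23150250)·135/1020 = 0.0012363093.
Tier 1: Wₕ = 0.47089881; term = 0.47089881²·(1 − 0.23614432)·116/4444 = 0.0044213046.
Tier 4: Wₕ = 0.41885197; term = 0.41885197²·(1 − 0.04844973)·487/811 = 0.10024459.
Sum = 0.1059022.
SE = √(0.1059022) = 0.3254.

0.3254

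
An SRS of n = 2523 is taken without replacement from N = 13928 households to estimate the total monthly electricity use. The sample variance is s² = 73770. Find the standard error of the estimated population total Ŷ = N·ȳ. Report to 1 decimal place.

Var(Ŷ) = N²·Var(ȳ) = N²·(1 − n/N)·s²/n.
f = 2523/13928 = 0.18114589; Var(ȳ) = 0.81885411·73770/2523 = 23.942476.
Var(Ŷ) = 13928² · 23.942476 = 4.6445814 × 10^9.
SE(Ŷ) = √(4.6445814 × 10^9) = 68151.2.

68151.2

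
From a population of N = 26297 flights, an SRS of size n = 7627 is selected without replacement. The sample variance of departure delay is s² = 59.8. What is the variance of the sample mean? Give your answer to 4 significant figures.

0.005567

Under SRS without replacement, Var(ȳ) = (1 − f)·s²/n with f = n/N = 7627/26297 = 0.29003308.
Var(ȳ) = (1 − 0.29003308)·59.8/7627 = 0.70996692·0.0078405664 = 0.0055665428.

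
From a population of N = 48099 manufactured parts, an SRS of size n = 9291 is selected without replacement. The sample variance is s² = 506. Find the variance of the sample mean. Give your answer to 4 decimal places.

0.0439

Under SRS without replacement, Var(ȳ) = (1 − f)·s²/n with f = n/N = 9291/48099 = 0.19316410.
Var(ȳ) = (1 − 0.19316410)·506/9291 = 0.80683590·0.054461307 = 0.043941337.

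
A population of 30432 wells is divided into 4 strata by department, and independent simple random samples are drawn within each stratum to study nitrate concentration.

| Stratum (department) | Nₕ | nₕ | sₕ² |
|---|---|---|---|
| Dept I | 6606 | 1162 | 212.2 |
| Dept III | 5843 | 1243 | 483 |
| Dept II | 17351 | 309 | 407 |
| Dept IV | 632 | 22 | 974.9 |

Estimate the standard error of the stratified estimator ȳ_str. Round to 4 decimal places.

0.6763

Var(ȳ_str) = Σₕ Wₕ²(1 − fₕ)sₕ²/nₕ with Wₕ = Nₕ/N, N = 30432.
Dept I: Wₕ = 0.21707413; term = 0.21707413²·(1 − 0.17590070)·212.2/1162 = 0.0070914484.
Dept III: Wₕ = 0.19200184; term = 0.19200184²·(1 − 0.21273319)·483/1243 = 0.011277393.
Dept II: Wₕ = 0.57015641; term = 0.57015641²·(1 − 0.01780877)·407/309 = 0.4205523.
Dept IV: Wₕ = 0.02076761; term = 0.02076761²·(1 − 0.03481013)·974.9/22 = 0.018446897.
Sum = 0.45736804.
SE = √(0.45736804) = 0.6763.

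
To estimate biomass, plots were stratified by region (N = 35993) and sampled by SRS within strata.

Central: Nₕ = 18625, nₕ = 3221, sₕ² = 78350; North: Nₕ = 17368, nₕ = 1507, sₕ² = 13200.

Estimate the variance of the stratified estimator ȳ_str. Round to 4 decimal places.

7.2495

Var(ȳ_str) = Σₕ Wₕ²(1 − fₕ)sₕ²/nₕ with Wₕ = Nₕ/N, N = 35993.
Central: Wₕ = 0.51746173; term = 0.51746173²·(1 − 0.17293960)·78350/3221 = 5.386938.
North: Wₕ = 0.48253827; term = 0.48253827²·(1 − 0.08676877)·13200/1507 = 1.8625372.
Sum = 7.2494752.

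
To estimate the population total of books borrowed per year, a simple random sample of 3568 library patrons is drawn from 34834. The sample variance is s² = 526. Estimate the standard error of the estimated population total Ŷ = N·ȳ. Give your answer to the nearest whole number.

Var(Ŷ) = N²·Var(ȳ) = N²·(1 − n/N)·s²/n.
f = 3568/34834 = 0.10242866; Var(ȳ) = 0.89757134·526/3568 = 0.13232134.
Var(Ŷ) = 34834² · 0.13232134 = 1.6055971 × 10^8.
SE(Ŷ) = √(1.6055971 × 10^8) = 12671.

12671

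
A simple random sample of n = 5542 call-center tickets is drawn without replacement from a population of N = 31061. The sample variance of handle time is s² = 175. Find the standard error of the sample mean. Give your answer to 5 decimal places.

Under SRS without replacement, Var(ȳ) = (1 − f)·s²/n with f = n/N = 5542/31061 = 0.17842310.
Var(ȳ) = (1 − 0.17842310)·175/5542 = 0.82157690·0.031577048 = 0.025942973.
SE(ȳ) = √(0.025942973) = 0.16107.

0.16107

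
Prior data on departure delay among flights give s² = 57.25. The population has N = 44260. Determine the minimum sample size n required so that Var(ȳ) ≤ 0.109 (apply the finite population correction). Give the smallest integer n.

Without fpc, n₀ = s²/D = 57.25/0.109 = 525.2294.
With fpc, (1 − n/N)·s²/n ≤ D requires n ≥ n₀/(1 + n₀/N) = 525.2294/(1 + 525.2294/44260) = 519.0696.
Rounding up, n = 520.

520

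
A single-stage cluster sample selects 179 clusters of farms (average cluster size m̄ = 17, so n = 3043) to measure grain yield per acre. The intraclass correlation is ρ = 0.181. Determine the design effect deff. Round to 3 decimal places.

3.896

deff = 1 + (17 − 1)·0.181 = 1 + 2.896 = 3.896.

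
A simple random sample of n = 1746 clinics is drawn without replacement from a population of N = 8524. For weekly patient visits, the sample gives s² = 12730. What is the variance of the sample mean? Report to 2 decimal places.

Under SRS without replacement, Var(ȳ) = (1 − f)·s²/n with f = n/N = 1746/8524 = 0.20483341.
Var(ȳ) = (1 − 0.20483341)·12730/1746 = 0.79516659·7.2909507 = 5.7975204.

5.80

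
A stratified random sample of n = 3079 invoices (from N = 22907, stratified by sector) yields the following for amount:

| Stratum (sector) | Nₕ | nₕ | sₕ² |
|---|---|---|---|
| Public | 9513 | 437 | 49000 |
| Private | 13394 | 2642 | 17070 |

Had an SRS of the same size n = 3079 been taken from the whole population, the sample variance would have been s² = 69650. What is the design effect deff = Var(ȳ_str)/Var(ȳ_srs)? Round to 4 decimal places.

Var(ȳ_str) = Σ Wₕ²(1−fₕ)sₕ²/nₕ with Wₕ = Nₕ/22907:
  Public: (9513/22907)²·(1−437/9513)·49000/437 = 18.449738
  Private: (13394/22907)²·(1−2642/13394)·17070/2642 = 1.7732249
  → Var(ȳ_str) = 20.222963.
Var(ȳ_srs) = (1 − 3079/22907)·69650/3079 = 19.580426.
deff = 20.222963 / 19.580426 = 1.0328.

1.0328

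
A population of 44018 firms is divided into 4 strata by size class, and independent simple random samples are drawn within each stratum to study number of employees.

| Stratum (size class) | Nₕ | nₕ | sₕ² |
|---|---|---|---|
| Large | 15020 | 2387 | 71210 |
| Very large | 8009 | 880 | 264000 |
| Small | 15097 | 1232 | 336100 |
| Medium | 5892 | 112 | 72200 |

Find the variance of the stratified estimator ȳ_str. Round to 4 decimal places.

Var(ȳ_str) = Σₕ Wₕ²(1 − fₕ)sₕ²/nₕ with Wₕ = Nₕ/N, N = 44018.
Large: Wₕ = 0.34122404; term = 0.34122404²·(1 − 0.15892144)·71210/2387 = 2.9214899.
Very large: Wₕ = 0.18194829; term = 0.18194829²·(1 − 0.10987639)·264000/880 = 8.8403111.
Small: Wₕ = 0.34297333; term = 0.34297333²·(1 − 0.08160562)·336100/1232 = 29.471872.
Medium: Wₕ = 0.13385433; term = 0.13385433²·(1 − 0.01900883)·72200/112 = 11.330502.
Sum = 52.564175.

52.5642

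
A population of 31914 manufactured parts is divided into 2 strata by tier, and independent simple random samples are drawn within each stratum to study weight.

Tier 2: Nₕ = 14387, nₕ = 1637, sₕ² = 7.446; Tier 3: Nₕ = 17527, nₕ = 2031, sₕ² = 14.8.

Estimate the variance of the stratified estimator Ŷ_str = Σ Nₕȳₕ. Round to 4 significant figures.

Var(Ŷ_str) = Σₕ Nₕ²(1 − fₕ)sₕ²/nₕ.
Tier 2: 14387²·(1 − 1637/14387)·7.446/1637 = 834362.51.
Tier 3: 17527²·(1 − 2031/17527)·14.8/2031 = 1.9791513 × 10^6.
Sum = 2.8135138 × 10^6.

2.814 × 10^6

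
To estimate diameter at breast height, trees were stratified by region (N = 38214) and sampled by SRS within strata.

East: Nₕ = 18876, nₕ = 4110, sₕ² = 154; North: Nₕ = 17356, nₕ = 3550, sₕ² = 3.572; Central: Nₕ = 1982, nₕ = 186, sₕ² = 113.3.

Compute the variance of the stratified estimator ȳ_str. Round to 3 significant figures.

Var(ȳ_str) = Σₕ Wₕ²(1 − fₕ)sₕ²/nₕ with Wₕ = Nₕ/N, N = 38214.
East: Wₕ = 0.49395509; term = 0.49395509²·(1 − 0.21773681)·154/4110 = 0.0071516579.
North: Wₕ = 0.45417910; term = 0.45417910²·(1 − 0.20454022)·3.572/3550 = 1.6510325 × 10^-4.
Central: Wₕ = 0.05186581; term = 0.05186581²·(1 − 0.09384460)·113.3/186 = 0.0014848478.
Sum = 0.008801609.

0.00880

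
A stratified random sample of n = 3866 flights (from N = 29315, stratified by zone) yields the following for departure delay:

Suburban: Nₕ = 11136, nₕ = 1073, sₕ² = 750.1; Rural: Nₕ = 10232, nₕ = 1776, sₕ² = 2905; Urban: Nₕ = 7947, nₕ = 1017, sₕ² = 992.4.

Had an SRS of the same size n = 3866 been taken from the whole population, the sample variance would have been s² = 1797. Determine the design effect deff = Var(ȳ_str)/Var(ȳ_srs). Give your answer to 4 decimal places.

Var(ȳ_str) = Σ Wₕ²(1−fₕ)sₕ²/nₕ with Wₕ = Nₕ/29315:
  Suburban: (11136/29315)²·(1−1073/11136)·750.1/1073 = 0.091158326
  Rural: (10232/29315)²·(1−1776/10232)·2905/1776 = 0.16468304
  Urban: (7947/29315)²·(1−1017/7947)·992.4/1017 = 0.062534899
  → Var(ȳ_str) = 0.31837627.
Var(ȳ_srs) = (1 − 3866/29315)·1797/3866 = 0.40352185.
deff = 0.31837627 / 0.40352185 = 0.7890.

0.7890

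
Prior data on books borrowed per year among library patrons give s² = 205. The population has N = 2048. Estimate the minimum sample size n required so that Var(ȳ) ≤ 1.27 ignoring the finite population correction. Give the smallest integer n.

162

Without fpc, n₀ = s²/D = 205/1.27 = 161.4173.
Rounding up, n = 162.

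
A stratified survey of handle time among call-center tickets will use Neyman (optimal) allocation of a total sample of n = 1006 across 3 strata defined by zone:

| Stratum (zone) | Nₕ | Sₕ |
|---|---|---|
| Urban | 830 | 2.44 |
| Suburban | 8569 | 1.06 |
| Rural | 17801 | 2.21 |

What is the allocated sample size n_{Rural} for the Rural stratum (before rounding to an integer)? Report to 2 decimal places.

784.49

Neyman allocation: nₕ = n·NₕSₕ / Σⱼ NⱼSⱼ.
Σ NⱼSⱼ = 830·2.44 + 8569·1.06 + 17801·2.21 = 50448.55.
n_{Rural} = 1006·17801·2.21 / 50448.55 = 784.49.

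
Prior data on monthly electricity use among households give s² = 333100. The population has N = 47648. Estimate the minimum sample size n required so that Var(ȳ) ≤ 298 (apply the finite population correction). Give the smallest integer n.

1093

Without fpc, n₀ = s²/D = 333100/298 = 1117.7852.
With fpc, (1 − n/N)·s²/n ≤ D requires n ≥ n₀/(1 + n₀/N) = 1117.7852/(1 + 1117.7852/47648) = 1092.1639.
Rounding up, n = 1093.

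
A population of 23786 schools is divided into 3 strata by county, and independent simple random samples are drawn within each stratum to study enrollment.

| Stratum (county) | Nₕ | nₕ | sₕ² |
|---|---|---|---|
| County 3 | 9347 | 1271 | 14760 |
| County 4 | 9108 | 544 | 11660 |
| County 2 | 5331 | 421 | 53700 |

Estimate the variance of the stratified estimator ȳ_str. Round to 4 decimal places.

10.4056

Var(ȳ_str) = Σₕ Wₕ²(1 − fₕ)sₕ²/nₕ with Wₕ = Nₕ/N, N = 23786.
County 3: Wₕ = 0.39296225; term = 0.39296225²·(1 − 0.13597946)·14760/1271 = 1.5494106.
County 4: Wₕ = 0.38291432; term = 0.38291432²·(1 − 0.05972771)·11660/544 = 2.9549933.
County 2: Wₕ = 0.22412343; term = 0.22412343²·(1 − 0.07897205)·53700/421 = 5.9011892.
Sum = 10.405593.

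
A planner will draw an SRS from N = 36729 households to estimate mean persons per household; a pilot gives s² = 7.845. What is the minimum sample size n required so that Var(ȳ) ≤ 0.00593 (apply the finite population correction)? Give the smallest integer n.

Without fpc, n₀ = s²/D = 7.845/0.00593 = 1322.9342.
With fpc, (1 − n/N)·s²/n ≤ D requires n ≥ n₀/(1 + n₀/N) = 1322.9342/(1 + 1322.9342/36729) = 1276.9404.
Rounding up, n = 1277.

1277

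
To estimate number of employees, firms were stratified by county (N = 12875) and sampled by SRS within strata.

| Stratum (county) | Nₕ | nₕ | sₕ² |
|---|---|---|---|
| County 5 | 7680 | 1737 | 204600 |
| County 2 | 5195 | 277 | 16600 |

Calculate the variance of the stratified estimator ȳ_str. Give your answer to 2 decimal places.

Var(ȳ_str) = Σₕ Wₕ²(1 − fₕ)sₕ²/nₕ with Wₕ = Nₕ/N, N = 12875.
County 5: Wₕ = 0.59650485; term = 0.59650485²·(1 − 0.22617187)·204600/1737 = 32.43234.
County 2: Wₕ = 0.40349515; term = 0.40349515²·(1 − 0.05332050)·16600/277 = 9.2365103.
Sum = 41.66885.

41.67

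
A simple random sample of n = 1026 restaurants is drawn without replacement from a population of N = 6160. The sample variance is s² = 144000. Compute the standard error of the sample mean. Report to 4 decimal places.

10.8155

Under SRS without replacement, Var(ȳ) = (1 − f)·s²/n with f = n/N = 1026/6160 = 0.16655844.
Var(ȳ) = (1 − 0.16655844)·144000/1026 = 0.83344156·140.35088 = 116.97425.
SE(ȳ) = √(116.97425) = 10.8155.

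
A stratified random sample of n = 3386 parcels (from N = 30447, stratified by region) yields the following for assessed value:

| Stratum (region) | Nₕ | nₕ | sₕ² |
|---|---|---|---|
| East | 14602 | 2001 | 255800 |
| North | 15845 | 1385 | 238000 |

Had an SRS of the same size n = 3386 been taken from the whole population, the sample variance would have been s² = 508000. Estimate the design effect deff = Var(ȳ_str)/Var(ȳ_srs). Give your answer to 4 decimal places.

Var(ȳ_str) = Σ Wₕ²(1−fₕ)sₕ²/nₕ with Wₕ = Nₕ/30447:
  East: (14602/30447)²·(1−2001/14602)·255800/2001 = 25.373583
  North: (15845/30447)²·(1−1385/15845)·238000/1385 = 42.471608
  → Var(ȳ_str) = 67.845191.
Var(ȳ_srs) = (1 − 3386/30447)·508000/3386 = 133.3448.
deff = 67.845191 / 133.3448 = 0.5088.

0.5088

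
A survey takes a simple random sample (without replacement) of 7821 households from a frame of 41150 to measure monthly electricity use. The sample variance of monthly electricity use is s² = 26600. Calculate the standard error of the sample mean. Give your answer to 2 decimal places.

Under SRS without replacement, Var(ȳ) = (1 − f)·s²/n with f = n/N = 7821/41150 = 0.19006075.
Var(ȳ) = (1 − 0.19006075)·26600/7821 = 0.80993925·3.4010996 = 2.7546841.
SE(ȳ) = √(2.7546841) = 1.66.

1.66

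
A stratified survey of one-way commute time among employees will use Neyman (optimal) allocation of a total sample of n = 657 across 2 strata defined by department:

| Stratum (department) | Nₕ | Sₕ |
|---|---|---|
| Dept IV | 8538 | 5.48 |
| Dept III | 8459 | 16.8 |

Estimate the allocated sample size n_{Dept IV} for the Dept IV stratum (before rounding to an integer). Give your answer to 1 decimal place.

Neyman allocation: nₕ = n·NₕSₕ / Σⱼ NⱼSⱼ.
Σ NⱼSⱼ = 8538·5.48 + 8459·16.8 = 188899.44.
n_{Dept IV} = 657·8538·5.48 / 188899.44 = 162.7.

162.7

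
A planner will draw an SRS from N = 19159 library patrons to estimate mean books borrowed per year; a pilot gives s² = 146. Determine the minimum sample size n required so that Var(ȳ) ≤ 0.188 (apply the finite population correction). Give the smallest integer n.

747

Without fpc, n₀ = s²/D = 146/0.188 = 776.5957.
With fpc, (1 − n/N)·s²/n ≤ D requires n ≥ n₀/(1 + n₀/N) = 776.5957/(1 + 776.5957/19159) = 746.3432.
Rounding up, n = 747.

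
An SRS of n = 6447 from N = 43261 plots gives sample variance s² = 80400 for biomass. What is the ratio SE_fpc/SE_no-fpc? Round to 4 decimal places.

0.9225

f = n/N = 6447/43261 = 0.14902568.
SE_no-fpc = √(s²/n) = 3.5314185; SE_fpc = √((1−f)s²/n) = 3.2576725.
Ratio = √(1−f) = 0.92248269.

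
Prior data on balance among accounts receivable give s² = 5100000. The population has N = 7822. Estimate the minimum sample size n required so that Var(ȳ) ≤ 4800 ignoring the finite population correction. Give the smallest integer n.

1063

Without fpc, n₀ = s²/D = 5100000/4800 = 1062.5000.
Rounding up, n = 1063.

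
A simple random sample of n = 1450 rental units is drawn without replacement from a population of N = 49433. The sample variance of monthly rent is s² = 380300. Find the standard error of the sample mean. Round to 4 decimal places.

Under SRS without replacement, Var(ȳ) = (1 − f)·s²/n with f = n/N = 1450/49433 = 0.02933263.
Var(ȳ) = (1 − 0.02933263)·380300/1450 = 0.97066737·262.27586 = 254.58262.
SE(ȳ) = √(254.58262) = 15.9556.

15.9556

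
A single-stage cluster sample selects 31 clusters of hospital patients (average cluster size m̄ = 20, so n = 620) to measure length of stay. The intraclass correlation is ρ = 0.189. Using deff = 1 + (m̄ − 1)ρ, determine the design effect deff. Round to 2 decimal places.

4.59

deff = 1 + (20 − 1)·0.189 = 1 + 3.591 = 4.591.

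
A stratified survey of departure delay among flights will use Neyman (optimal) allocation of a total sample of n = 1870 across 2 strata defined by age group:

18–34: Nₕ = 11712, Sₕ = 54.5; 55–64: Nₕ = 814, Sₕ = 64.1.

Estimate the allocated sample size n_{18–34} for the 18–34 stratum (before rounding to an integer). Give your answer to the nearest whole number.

1729

Neyman allocation: nₕ = n·NₕSₕ / Σⱼ NⱼSⱼ.
Σ NⱼSⱼ = 11712·54.5 + 814·64.1 = 690481.4.
n_{18–34} = 1870·11712·54.5 / 690481.4 = 1729.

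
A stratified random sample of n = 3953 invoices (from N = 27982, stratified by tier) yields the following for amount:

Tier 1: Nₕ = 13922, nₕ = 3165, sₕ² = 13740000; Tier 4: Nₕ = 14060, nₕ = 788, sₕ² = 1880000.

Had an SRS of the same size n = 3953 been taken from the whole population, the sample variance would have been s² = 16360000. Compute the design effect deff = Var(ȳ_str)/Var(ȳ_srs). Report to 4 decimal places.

Var(ȳ_str) = Σ Wₕ²(1−fₕ)sₕ²/nₕ with Wₕ = Nₕ/27982:
  Tier 1: (13922/27982)²·(1−3165/13922)·13740000/3165 = 830.32538
  Tier 4: (14060/27982)²·(1−788/14060)·1880000/788 = 568.58555
  → Var(ȳ_str) = 1398.9109.
Var(ȳ_srs) = (1 − 3953/27982)·16360000/3953 = 3553.9673.
deff = 1398.9109 / 3553.9673 = 0.3936.

0.3936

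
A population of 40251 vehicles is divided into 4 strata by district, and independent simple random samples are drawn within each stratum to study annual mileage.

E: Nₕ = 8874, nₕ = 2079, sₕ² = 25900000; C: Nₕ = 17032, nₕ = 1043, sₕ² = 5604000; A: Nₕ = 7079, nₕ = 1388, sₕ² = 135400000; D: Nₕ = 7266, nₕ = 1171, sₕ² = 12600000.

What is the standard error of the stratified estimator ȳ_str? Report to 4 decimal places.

63.9266

Var(ȳ_str) = Σₕ Wₕ²(1 − fₕ)sₕ²/nₕ with Wₕ = Nₕ/N, N = 40251.
E: Wₕ = 0.22046657; term = 0.22046657²·(1 − 0.23427992)·25900000/2079 = 463.66126.
C: Wₕ = 0.42314477; term = 0.42314477²·(1 − 0.06123767)·5604000/1043 = 903.12408.
A: Wₕ = 0.17587141; term = 0.17587141²·(1 − 0.19607289)·135400000/1388 = 2425.6959.
D: Wₕ = 0.18051725; term = 0.18051725²·(1 − 0.16116157)·12600000/1171 = 294.12328.
Sum = 4086.6045.
SE = √(4086.6045) = 63.9266.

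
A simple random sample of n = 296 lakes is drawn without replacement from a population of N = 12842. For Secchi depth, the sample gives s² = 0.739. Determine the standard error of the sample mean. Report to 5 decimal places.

0.04939

Under SRS without replacement, Var(ȳ) = (1 − f)·s²/n with f = n/N = 296/12842 = 0.02304937.
Var(ȳ) = (1 − 0.02304937)·0.739/296 = 0.97695063·0.0024966216 = 0.0024390761.
SE(ȳ) = √(0.0024390761) = 0.04939.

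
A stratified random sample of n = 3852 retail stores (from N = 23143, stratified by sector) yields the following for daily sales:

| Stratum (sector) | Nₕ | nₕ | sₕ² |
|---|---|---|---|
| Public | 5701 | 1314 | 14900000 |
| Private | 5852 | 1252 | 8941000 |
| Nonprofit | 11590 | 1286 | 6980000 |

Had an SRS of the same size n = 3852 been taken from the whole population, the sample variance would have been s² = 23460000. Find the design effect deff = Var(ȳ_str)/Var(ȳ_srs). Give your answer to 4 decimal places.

0.4134

Var(ȳ_str) = Σ Wₕ²(1−fₕ)sₕ²/nₕ with Wₕ = Nₕ/23143:
  Public: (5701/23143)²·(1−1314/5701)·14900000/1314 = 529.50525
  Private: (5852/23143)²·(1−1252/5852)·8941000/1252 = 358.92574
  Nonprofit: (11590/23143)²·(1−1286/11590)·6980000/1286 = 1210.2203
  → Var(ȳ_str) = 2098.6513.
Var(ȳ_srs) = (1 − 3852/23143)·23460000/3852 = 5076.6452.
deff = 2098.6513 / 5076.6452 = 0.4134.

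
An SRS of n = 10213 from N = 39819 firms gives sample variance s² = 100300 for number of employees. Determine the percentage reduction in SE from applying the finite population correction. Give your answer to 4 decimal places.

f = n/N = 10213/39819 = 0.25648560.
SE_no-fpc = √(s²/n) = 3.1338182; SE_fpc = √((1−f)s²/n) = 2.7022062.
Ratio = √(1−f) = 0.86227281. Reduction = 100·(1 − 0.86227281) = 13.7727%.

13.7727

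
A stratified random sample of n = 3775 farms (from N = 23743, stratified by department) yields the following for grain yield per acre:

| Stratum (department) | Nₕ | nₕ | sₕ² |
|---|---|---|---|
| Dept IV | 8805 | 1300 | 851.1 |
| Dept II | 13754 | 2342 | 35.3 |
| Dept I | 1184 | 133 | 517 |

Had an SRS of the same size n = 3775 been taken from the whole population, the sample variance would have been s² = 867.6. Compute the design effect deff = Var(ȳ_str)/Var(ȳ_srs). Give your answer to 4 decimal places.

0.4632

Var(ȳ_str) = Σ Wₕ²(1−fₕ)sₕ²/nₕ with Wₕ = Nₕ/23743:
  Dept IV: (8805/23743)²·(1−1300/8805)·851.1/1300 = 0.076744297
  Dept II: (13754/23743)²·(1−2342/13754)·35.3/2342 = 0.004196695
  Dept I: (1184/23743)²·(1−133/1184)·517/133 = 0.0085806885
  → Var(ȳ_str) = 0.089521681.
Var(ȳ_srs) = (1 − 3775/23743)·867.6/3775 = 0.19328652.
deff = 0.089521681 / 0.19328652 = 0.4632.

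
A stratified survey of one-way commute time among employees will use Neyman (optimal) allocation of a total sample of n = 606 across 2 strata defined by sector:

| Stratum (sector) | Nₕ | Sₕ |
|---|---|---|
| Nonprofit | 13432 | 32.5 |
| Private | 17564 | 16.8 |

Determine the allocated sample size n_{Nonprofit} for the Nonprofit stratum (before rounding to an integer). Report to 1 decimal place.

361.6

Neyman allocation: nₕ = n·NₕSₕ / Σⱼ NⱼSⱼ.
Σ NⱼSⱼ = 13432·32.5 + 17564·16.8 = 731615.2.
n_{Nonprofit} = 606·13432·32.5 / 731615.2 = 361.6.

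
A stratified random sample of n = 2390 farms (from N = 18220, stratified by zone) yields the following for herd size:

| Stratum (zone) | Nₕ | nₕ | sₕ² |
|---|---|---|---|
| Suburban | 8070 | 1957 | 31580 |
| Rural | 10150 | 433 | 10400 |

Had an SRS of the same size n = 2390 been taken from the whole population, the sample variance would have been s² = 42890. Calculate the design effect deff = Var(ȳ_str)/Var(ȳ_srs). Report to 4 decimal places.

0.6115

Var(ȳ_str) = Σ Wₕ²(1−fₕ)sₕ²/nₕ with Wₕ = Nₕ/18220:
  Suburban: (8070/18220)²·(1−1957/8070)·31580/1957 = 2.3980183
  Rural: (10150/18220)²·(1−433/10150)·10400/433 = 7.1358702
  → Var(ȳ_str) = 9.5338885.
Var(ȳ_srs) = (1 − 2390/18220)·42890/2390 = 15.5916.
deff = 9.5338885 / 15.5916 = 0.6115.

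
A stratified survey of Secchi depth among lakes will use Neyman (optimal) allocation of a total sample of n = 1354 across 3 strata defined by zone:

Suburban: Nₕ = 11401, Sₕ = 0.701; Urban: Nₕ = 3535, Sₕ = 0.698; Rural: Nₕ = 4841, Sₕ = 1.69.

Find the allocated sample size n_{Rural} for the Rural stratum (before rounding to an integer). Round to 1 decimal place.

Neyman allocation: nₕ = n·NₕSₕ / Σⱼ NⱼSⱼ.
Σ NⱼSⱼ = 11401·0.701 + 3535·0.698 + 4841·1.69 = 18640.821.
n_{Rural} = 1354·4841·1.69 / 18640.821 = 594.3.

594.3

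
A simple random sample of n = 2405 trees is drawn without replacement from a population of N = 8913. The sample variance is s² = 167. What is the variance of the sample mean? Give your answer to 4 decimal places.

Under SRS without replacement, Var(ȳ) = (1 − f)·s²/n with f = n/N = 2405/8913 = 0.26983058.
Var(ȳ) = (1 − 0.26983058)·167/2405 = 0.73016942·0.069438669 = 0.050701993.

0.0507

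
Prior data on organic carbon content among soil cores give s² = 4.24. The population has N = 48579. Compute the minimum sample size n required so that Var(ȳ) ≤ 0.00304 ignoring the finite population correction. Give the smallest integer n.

1395

Without fpc, n₀ = s²/D = 4.24/0.00304 = 1394.7368.
Rounding up, n = 1395.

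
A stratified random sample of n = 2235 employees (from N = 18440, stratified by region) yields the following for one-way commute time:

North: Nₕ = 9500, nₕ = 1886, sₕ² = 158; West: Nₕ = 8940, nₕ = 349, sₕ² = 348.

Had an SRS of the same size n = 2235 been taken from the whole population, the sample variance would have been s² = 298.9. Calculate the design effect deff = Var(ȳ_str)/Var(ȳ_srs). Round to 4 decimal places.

2.0680

Var(ȳ_str) = Σ Wₕ²(1−fₕ)sₕ²/nₕ with Wₕ = Nₕ/18440:
  North: (9500/18440)²·(1−1886/9500)·158/1886 = 0.017820917
  West: (8940/18440)²·(1−349/8940)·348/349 = 0.22522325
  → Var(ȳ_str) = 0.24304417.
Var(ȳ_srs) = (1 − 2235/18440)·298.9/2235 = 0.11752669.
deff = 0.24304417 / 0.11752669 = 2.0680.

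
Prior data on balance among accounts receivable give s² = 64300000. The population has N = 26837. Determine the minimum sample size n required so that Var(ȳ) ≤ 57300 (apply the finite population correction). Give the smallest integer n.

1078

Without fpc, n₀ = s²/D = 64300000/57300 = 1122.1640.
With fpc, (1 − n/N)·s²/n ≤ D requires n ≥ n₀/(1 + n₀/N) = 1122.1640/(1 + 1122.1640/26837) = 1077.1250.
Rounding up, n = 1078.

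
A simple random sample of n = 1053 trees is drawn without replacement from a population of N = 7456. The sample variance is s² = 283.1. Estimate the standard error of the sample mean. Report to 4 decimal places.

Under SRS without replacement, Var(ȳ) = (1 − f)·s²/n with f = n/N = 1053/7456 = 0.14122854.
Var(ȳ) = (1 − 0.14122854)·283.1/1053 = 0.85877146·0.2688509 = 0.23088148.
SE(ȳ) = √(0.23088148) = 0.4805.

0.4805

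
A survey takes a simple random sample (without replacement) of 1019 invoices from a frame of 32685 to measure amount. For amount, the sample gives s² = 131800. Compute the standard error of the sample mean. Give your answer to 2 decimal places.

11.19

Under SRS without replacement, Var(ȳ) = (1 − f)·s²/n with f = n/N = 1019/32685 = 0.03117638.
Var(ȳ) = (1 − 0.03117638)·131800/1019 = 0.96882362·129.34249 = 125.31006.
SE(ȳ) = √(125.31006) = 11.19.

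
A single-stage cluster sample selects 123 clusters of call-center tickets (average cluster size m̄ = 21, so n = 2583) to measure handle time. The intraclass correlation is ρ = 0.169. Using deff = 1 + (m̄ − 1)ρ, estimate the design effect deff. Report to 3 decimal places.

4.380

deff = 1 + (21 − 1)·0.169 = 1 + 3.38 = 4.38.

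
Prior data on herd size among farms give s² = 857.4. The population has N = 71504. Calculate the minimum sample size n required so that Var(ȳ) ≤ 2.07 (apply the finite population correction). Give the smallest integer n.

412

Without fpc, n₀ = s²/D = 857.4/2.07 = 414.2029.
With fpc, (1 − n/N)·s²/n ≤ D requires n ≥ n₀/(1 + n₀/N) = 414.2029/(1 + 414.2029/71504) = 411.8174.
Rounding up, n = 412.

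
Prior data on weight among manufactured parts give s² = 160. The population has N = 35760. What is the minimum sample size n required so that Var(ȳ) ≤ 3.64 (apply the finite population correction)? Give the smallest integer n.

Without fpc, n₀ = s²/D = 160/3.64 = 43.9560.
With fpc, (1 − n/N)·s²/n ≤ D requires n ≥ n₀/(1 + n₀/N) = 43.9560/(1 + 43.9560/35760) = 43.9020.
Rounding up, n = 44.

44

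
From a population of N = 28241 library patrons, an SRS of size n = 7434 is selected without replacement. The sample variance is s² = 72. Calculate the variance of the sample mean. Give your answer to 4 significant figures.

0.007136

Under SRS without replacement, Var(ȳ) = (1 − f)·s²/n with f = n/N = 7434/28241 = 0.26323430.
Var(ȳ) = (1 − 0.26323430)·72/7434 = 0.73676570·0.00968523 = 0.0071357452.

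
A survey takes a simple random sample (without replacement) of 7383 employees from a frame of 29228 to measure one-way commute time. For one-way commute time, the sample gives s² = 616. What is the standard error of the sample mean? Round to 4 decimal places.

Under SRS without replacement, Var(ȳ) = (1 − f)·s²/n with f = n/N = 7383/29228 = 0.25260025.
Var(ȳ) = (1 − 0.25260025)·616/7383 = 0.74739975·0.083434918 = 0.062359237.
SE(ȳ) = √(0.062359237) = 0.2497.

0.2497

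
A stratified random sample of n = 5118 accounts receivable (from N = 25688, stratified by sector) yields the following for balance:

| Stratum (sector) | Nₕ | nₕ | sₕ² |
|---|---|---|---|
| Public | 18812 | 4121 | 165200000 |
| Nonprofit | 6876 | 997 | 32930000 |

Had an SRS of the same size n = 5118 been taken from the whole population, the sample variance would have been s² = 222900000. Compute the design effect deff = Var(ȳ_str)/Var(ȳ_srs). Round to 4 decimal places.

0.5394

Var(ȳ_str) = Σ Wₕ²(1−fₕ)sₕ²/nₕ with Wₕ = Nₕ/25688:
  Public: (18812/25688)²·(1−4121/18812)·165200000/4121 = 16789.323
  Nonprofit: (6876/25688)²·(1−997/6876)·32930000/997 = 2023.37
  → Var(ȳ_str) = 18812.693.
Var(ȳ_srs) = (1 − 5118/25688)·222900000/5118 = 34874.965.
deff = 18812.693 / 34874.965 = 0.5394.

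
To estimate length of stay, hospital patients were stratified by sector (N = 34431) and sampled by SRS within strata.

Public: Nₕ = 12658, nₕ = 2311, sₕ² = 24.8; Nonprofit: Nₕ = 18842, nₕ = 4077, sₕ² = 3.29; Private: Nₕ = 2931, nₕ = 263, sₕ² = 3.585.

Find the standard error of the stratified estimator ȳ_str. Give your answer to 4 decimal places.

0.0383

Var(ȳ_str) = Σₕ Wₕ²(1 − fₕ)sₕ²/nₕ with Wₕ = Nₕ/N, N = 34431.
Public: Wₕ = 0.36763382; term = 0.36763382²·(1 − 0.18257229)·24.8/2311 = 0.0011855831.
Nonprofit: Wₕ = 0.54723941; term = 0.54723941²·(1 − 0.21637830)·3.29/4077 = 1.8937226 × 10^-4.
Private: Wₕ = 0.08512678; term = 0.08512678²·(1 − 0.08973047)·3.585/263 = 8.9915752 × 10^-5.
Sum = 0.0014648711.
SE = √(0.0014648711) = 0.0383.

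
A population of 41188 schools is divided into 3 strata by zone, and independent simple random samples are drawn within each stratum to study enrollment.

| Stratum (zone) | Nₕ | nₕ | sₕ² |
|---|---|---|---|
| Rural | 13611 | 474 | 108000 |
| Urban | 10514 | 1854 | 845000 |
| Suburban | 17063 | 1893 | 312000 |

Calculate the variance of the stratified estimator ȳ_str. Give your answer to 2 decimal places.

73.63

Var(ȳ_str) = Σₕ Wₕ²(1 − fₕ)sₕ²/nₕ with Wₕ = Nₕ/N, N = 41188.
Rural: Wₕ = 0.33046033; term = 0.33046033²·(1 − 0.03482477)·108000/474 = 24.015423.
Urban: Wₕ = 0.25526852; term = 0.25526852²·(1 − 0.17633631)·845000/1854 = 24.46197.
Suburban: Wₕ = 0.41427115; term = 0.41427115²·(1 − 0.11094180)·312000/1893 = 25.148005.
Sum = 73.625398.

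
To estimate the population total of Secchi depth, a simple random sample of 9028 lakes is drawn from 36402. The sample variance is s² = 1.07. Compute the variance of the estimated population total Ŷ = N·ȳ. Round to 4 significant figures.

118100

Var(Ŷ) = N²·Var(ȳ) = N²·(1 − n/N)·s²/n.
f = 9028/36402 = 0.24800835; Var(ȳ) = 0.75199165·1.07/9028 = 8.912617 × 10^-5.
Var(Ŷ) = 36402² · (8.912617 × 10^-5) = 118101.59.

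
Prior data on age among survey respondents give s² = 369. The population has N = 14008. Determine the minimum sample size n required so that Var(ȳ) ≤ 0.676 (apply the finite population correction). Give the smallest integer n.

526

Without fpc, n₀ = s²/D = 369/0.676 = 545.8580.
With fpc, (1 − n/N)·s²/n ≤ D requires n ≥ n₀/(1 + n₀/N) = 545.8580/(1 + 545.8580/14008) = 525.3850.
Rounding up, n = 526.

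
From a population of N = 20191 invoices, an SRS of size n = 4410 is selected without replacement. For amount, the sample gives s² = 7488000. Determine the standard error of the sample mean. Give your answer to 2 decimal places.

36.43

Under SRS without replacement, Var(ȳ) = (1 − f)·s²/n with f = n/N = 4410/20191 = 0.21841414.
Var(ȳ) = (1 − 0.21841414)·7488000/4410 = 0.78158586·1697.9592 = 1327.1009.
SE(ȳ) = √(1327.1009) = 36.43.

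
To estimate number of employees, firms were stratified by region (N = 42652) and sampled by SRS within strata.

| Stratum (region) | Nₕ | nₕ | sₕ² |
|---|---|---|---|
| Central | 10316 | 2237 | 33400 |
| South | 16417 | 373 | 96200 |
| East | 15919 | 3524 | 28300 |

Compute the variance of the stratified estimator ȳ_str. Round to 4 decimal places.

38.8967

Var(ȳ_str) = Σₕ Wₕ²(1 − fₕ)sₕ²/nₕ with Wₕ = Nₕ/N, N = 42652.
Central: Wₕ = 0.24186439; term = 0.24186439²·(1 − 0.21684762)·33400/2237 = 0.68402287.
South: Wₕ = 0.38490575; term = 0.38490575²·(1 − 0.02272035)·96200/373 = 37.341683.
East: Wₕ = 0.37322986; term = 0.37322986²·(1 − 0.22137069)·28300/3524 = 0.87103188.
Sum = 38.896738.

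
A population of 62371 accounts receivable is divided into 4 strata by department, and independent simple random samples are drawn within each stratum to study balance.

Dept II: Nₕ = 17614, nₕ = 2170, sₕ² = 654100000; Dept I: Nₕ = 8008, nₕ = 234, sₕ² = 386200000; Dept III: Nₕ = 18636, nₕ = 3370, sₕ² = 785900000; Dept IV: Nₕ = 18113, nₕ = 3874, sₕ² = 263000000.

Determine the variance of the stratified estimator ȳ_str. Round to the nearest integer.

Var(ȳ_str) = Σₕ Wₕ²(1 − fₕ)sₕ²/nₕ with Wₕ = Nₕ/N, N = 62371.
Dept II: Wₕ = 0.28240689; term = 0.28240689²·(1 − 0.12319746)·654100000/2170 = 21078.358.
Dept I: Wₕ = 0.12839300; term = 0.12839300²·(1 − 0.02922078)·386200000/234 = 26411.897.
Dept III: Wₕ = 0.29879271; term = 0.29879271²·(1 − 0.18083280)·785900000/3370 = 17054.93.
Dept IV: Wₕ = 0.29040740; term = 0.29040740²·(1 − 0.21387953)·263000000/3874 = 4500.9128.
Sum = 69046.098.

69046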